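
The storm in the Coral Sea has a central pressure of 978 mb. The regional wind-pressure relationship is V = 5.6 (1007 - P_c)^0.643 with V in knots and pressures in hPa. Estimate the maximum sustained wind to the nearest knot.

ΔP = 1007 − 978 = 29 mb.
29^0.643 ≈ 8.716.
V ≈ 5.6 × 8.716 ≈ 48.8 kt.

49 kt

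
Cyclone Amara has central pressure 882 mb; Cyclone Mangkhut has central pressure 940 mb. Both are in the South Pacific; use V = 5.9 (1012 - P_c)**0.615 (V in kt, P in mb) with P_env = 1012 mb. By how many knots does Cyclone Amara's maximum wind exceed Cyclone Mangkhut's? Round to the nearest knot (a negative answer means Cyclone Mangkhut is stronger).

36 kt

Cyclone Amara: ΔP = 130; V ≈ 5.9 × 130^0.615 ≈ 117.74 kt.
Cyclone Mangkhut: ΔP = 72; V ≈ 5.9 × 72^0.615 ≈ 81.87 kt.
Difference ≈ 117.74 − 81.87 = 35.87 → 36 kt.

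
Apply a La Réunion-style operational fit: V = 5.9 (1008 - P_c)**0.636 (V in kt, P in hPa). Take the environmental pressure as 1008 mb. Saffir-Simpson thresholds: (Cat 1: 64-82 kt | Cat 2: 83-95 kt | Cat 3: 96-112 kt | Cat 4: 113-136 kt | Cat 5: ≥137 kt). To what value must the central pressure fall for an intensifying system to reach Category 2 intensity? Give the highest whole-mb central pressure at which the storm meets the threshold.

944 mb

Category 2 begins at V = 83 kt.
Required ΔP = (83/5.9)^(1/0.636) = 14.068^1.572 ≈ 63.88 mb.
P_c ≤ 1008 − 63.88 = 944.12, so the highest integer P_c is 944 mb.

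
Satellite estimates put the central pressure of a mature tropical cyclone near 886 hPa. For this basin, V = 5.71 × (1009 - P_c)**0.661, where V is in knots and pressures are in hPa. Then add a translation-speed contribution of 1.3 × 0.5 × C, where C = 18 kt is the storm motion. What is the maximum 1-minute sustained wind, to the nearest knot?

ΔP = 1009 − 886 = 123 hPa.
123^0.661 ≈ 24.067.
V ≈ 5.71 × 24.067 ≈ 137.4 kt.
Translation term: 1.3 × 0.5 × 18 = 11.7 kt.
Corrected V ≈ 149.1 kt → 149 kt.

149 kt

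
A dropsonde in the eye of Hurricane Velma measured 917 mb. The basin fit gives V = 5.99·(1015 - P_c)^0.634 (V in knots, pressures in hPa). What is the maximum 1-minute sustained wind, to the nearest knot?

ΔP = 1015 − 917 = 98 mb.
98^0.634 ≈ 18.299.
V ≈ 5.99 × 18.299 ≈ 109.6 kt.

110 kt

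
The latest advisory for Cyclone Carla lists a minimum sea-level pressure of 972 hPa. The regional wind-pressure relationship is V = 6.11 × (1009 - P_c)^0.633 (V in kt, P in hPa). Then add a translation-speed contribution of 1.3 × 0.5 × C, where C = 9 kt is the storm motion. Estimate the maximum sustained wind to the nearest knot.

ΔP = 1009 − 972 = 37 hPa.
37^0.633 ≈ 9.833.
V ≈ 6.11 × 9.833 ≈ 60.1 kt.
Translation term: 1.3 × 0.5 × 9 = 5.85 kt.
Corrected V ≈ 65.95 kt → 66 kt.

66 kt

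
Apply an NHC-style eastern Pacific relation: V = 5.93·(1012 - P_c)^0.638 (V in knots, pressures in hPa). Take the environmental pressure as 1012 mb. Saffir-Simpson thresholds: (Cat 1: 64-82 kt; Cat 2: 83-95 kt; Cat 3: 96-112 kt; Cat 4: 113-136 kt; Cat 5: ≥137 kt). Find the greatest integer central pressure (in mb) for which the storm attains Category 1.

970 mb

Category 1 begins at V = 64 kt.
Required ΔP = (64/5.93)^(1/0.638) = 10.793^1.567 ≈ 41.62 mb.
P_c ≤ 1012 − 41.62 = 970.38, so the highest integer P_c is 970 mb.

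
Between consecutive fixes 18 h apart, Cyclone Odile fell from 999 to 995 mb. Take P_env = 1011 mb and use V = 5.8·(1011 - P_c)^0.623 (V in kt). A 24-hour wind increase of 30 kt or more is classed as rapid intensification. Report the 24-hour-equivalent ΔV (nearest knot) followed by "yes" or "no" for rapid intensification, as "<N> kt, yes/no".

V₁: ΔP = 12, V ≈ 5.8 × 12^0.623 ≈ 27.27 kt.
V₂: ΔP = 16, V ≈ 5.8 × 16^0.623 ≈ 32.63 kt.
ΔV over 18 h = 5.36 kt → 24 h equivalent = 5.36 × 24/18 ≈ 7.15 kt.
7 kt < 30 kt ⇒ not rapid intensification.

7 kt, no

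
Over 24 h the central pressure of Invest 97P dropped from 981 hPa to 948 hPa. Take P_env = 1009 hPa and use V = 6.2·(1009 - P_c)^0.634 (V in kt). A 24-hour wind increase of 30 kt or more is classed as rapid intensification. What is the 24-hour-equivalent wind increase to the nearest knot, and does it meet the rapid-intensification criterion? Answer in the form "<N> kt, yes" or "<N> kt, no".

33 kt, yes

V₁: ΔP = 28, V ≈ 6.2 × 28^0.634 ≈ 51.27 kt.
V₂: ΔP = 61, V ≈ 6.2 × 61^0.634 ≈ 84.00 kt.
ΔV over 24 h = 32.73 kt → 24 h equivalent = 32.73 × 24/24 ≈ 32.73 kt.
33 kt ≥ 30 kt ⇒ rapid intensification.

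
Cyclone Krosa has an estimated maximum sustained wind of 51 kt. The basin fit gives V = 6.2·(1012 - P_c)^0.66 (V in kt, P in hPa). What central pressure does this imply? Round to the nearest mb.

988 mb

ΔP = (V / 6.2)^(1/0.66) = (51/6.2)^1.515.
51/6.2 = 8.226; 8.226^1.515 ≈ 24.36 mb.
P_c = 1012 − 24.36 = 987.64 ≈ 988 mb.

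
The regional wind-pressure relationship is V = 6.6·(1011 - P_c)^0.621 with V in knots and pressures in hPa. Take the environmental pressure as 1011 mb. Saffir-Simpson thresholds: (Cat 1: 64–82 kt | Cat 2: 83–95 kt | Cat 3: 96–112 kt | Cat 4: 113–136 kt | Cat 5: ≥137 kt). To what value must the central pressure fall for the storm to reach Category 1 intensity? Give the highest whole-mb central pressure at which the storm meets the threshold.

Category 1 begins at V = 64 kt.
Required ΔP = (64/6.6)^(1/0.621) = 9.697^1.610 ≈ 38.80 mb.
P_c ≤ 1011 − 38.80 = 972.20, so the highest integer P_c is 972 mb.

972 mb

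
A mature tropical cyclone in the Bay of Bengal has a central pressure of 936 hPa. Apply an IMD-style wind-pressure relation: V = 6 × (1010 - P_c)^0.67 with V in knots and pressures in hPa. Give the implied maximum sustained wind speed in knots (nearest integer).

107 kt

ΔP = 1010 − 936 = 74 hPa.
74^0.67 ≈ 17.881.
V ≈ 6 × 17.881 ≈ 107.3 kt.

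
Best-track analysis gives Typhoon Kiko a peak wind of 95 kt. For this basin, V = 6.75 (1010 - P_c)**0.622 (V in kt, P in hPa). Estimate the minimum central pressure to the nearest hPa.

ΔP = (V / 6.75)^(1/0.622) = (95/6.75)^1.608.
95/6.75 = 14.074; 14.074^1.608 ≈ 70.20 hPa.
P_c = 1010 − 70.20 = 939.80 ≈ 940 hPa.

940 hPa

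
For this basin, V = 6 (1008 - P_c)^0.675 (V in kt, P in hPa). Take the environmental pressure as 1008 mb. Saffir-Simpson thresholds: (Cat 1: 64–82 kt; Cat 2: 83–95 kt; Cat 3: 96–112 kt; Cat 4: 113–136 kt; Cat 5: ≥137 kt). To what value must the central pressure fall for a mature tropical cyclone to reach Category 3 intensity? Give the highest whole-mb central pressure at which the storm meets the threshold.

Category 3 begins at V = 96 kt.
Required ΔP = (96/6)^(1/0.675) = 16.000^1.481 ≈ 60.80 mb.
P_c ≤ 1008 − 60.80 = 947.20, so the highest integer P_c is 947 mb.

947 mb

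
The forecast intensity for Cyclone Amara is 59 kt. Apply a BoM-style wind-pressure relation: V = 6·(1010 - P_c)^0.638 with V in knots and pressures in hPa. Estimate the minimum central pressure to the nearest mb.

ΔP = (V / 6)^(1/0.638) = (59/6)^1.567.
59/6 = 9.833; 9.833^1.567 ≈ 35.97 mb.
P_c = 1010 − 35.97 = 974.03 ≈ 974 mb.

974 mb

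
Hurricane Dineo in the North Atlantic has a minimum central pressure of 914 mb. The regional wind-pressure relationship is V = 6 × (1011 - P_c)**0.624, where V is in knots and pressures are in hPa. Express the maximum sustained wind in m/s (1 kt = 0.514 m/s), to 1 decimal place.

ΔP = 1011 − 914 = 97 mb.
V ≈ 6 × 97^0.624 = 6 × 17.368 ≈ 104.207 kt.
104.207 × 0.514 ≈ 53.56 m/s → 53.6 m/s.

53.6 m/s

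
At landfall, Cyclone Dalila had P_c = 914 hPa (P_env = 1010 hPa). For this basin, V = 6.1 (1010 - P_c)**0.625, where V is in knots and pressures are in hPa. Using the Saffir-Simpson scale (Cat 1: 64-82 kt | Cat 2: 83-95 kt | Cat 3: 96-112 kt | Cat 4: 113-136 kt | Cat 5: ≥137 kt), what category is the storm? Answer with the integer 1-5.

ΔP = 1010 − 914 = 96 hPa.
V ≈ 6.1 × 96^0.625 = 6.1 × 17.33 ≈ 106 kt.
106 kt falls in the Category 3 band.

3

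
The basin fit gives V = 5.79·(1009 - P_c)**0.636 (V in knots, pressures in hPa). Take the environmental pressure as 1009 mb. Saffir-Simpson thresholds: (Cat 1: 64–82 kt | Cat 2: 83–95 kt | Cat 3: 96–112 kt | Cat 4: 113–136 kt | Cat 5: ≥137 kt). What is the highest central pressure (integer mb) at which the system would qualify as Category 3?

Category 3 begins at V = 96 kt.
Required ΔP = (96/5.79)^(1/0.636) = 16.580^1.572 ≈ 82.72 mb.
P_c ≤ 1009 − 82.72 = 926.28, so the highest integer P_c is 926 mb.

926 mb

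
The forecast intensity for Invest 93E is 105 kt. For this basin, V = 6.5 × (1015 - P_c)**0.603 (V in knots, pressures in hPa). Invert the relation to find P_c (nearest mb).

914 mb

ΔP = (V / 6.5)^(1/0.603) = (105/6.5)^1.658.
105/6.5 = 16.154; 16.154^1.658 ≈ 100.87 mb.
P_c = 1015 − 100.87 = 914.13 ≈ 914 mb.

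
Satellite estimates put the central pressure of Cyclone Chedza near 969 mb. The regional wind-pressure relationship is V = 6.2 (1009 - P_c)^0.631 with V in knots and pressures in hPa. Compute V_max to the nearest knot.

64 kt

ΔP = 1009 − 969 = 40 mb.
40^0.631 ≈ 10.254.
V ≈ 6.2 × 10.254 ≈ 63.6 kt.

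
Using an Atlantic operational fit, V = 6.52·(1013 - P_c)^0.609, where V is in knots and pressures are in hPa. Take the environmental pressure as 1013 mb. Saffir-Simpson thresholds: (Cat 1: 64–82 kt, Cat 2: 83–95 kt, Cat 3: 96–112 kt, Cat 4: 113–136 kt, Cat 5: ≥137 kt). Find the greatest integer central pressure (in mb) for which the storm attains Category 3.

Category 3 begins at V = 96 kt.
Required ΔP = (96/6.52)^(1/0.609) = 14.724^1.642 ≈ 82.78 mb.
P_c ≤ 1013 − 82.78 = 930.22, so the highest integer P_c is 930 mb.

930 mb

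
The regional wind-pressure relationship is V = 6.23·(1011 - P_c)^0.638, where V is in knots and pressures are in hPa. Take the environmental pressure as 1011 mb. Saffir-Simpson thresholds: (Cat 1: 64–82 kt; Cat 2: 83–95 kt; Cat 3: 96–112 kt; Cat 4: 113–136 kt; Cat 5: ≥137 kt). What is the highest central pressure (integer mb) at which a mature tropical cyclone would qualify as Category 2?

Category 2 begins at V = 83 kt.
Required ΔP = (83/6.23)^(1/0.638) = 13.323^1.567 ≈ 57.90 mb.
P_c ≤ 1011 − 57.90 = 953.10, so the highest integer P_c is 953 mb.

953 mb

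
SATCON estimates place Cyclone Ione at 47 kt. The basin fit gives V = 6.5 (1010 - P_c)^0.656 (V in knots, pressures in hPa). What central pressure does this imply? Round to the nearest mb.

990 mb

ΔP = (V / 6.5)^(1/0.656) = (47/6.5)^1.524.
47/6.5 = 7.231; 7.231^1.524 ≈ 20.40 mb.
P_c = 1010 − 20.40 = 989.60 ≈ 990 mb.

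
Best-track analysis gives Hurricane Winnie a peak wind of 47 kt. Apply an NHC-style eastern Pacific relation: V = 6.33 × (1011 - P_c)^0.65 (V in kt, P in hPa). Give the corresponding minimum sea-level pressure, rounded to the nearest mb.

989 mb

ΔP = (V / 6.33)^(1/0.65) = (47/6.33)^1.538.
47/6.33 = 7.425; 7.425^1.538 ≈ 21.85 mb.
P_c = 1011 − 21.85 = 989.15 ≈ 989 mb.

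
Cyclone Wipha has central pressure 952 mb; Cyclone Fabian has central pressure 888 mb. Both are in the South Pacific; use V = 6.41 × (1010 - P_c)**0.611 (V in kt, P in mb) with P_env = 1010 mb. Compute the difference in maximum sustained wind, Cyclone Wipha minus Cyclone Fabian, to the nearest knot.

-44 kt

Cyclone Wipha: ΔP = 58; V ≈ 6.41 × 58^0.611 ≈ 76.61 kt.
Cyclone Fabian: ΔP = 122; V ≈ 6.41 × 122^0.611 ≈ 120.68 kt.
Difference ≈ 76.61 − 120.68 = -44.07 → -44 kt.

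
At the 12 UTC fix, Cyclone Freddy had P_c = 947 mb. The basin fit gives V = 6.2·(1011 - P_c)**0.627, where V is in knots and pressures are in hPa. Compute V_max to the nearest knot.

84 kt

ΔP = 1011 − 947 = 64 mb.
64^0.627 ≈ 13.567.
V ≈ 6.2 × 13.567 ≈ 84.1 kt.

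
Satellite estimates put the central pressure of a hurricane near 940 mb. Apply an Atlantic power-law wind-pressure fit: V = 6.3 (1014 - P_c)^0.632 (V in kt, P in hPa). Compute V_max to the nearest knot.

ΔP = 1014 − 940 = 74 mb.
74^0.632 ≈ 15.183.
V ≈ 6.3 × 15.183 ≈ 95.7 kt.

96 kt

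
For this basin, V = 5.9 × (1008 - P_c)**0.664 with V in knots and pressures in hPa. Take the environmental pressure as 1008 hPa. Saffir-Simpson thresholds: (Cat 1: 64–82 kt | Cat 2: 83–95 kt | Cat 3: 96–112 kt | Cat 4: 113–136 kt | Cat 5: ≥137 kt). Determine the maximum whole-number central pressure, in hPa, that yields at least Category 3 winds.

Category 3 begins at V = 96 kt.
Required ΔP = (96/5.9)^(1/0.664) = 16.271^1.506 ≈ 66.75 hPa.
P_c ≤ 1008 − 66.75 = 941.25, so the highest integer P_c is 941 hPa.

941 hPa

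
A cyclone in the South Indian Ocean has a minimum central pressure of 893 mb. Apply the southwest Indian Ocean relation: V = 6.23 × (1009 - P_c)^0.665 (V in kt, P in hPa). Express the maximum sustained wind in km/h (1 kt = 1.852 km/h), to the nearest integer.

ΔP = 1009 − 893 = 116 mb.
V ≈ 6.23 × 116^0.665 = 6.23 × 23.597 ≈ 147.012 kt.
147.012 × 1.852 ≈ 272.27 km/h → 272 km/h.

272 km/h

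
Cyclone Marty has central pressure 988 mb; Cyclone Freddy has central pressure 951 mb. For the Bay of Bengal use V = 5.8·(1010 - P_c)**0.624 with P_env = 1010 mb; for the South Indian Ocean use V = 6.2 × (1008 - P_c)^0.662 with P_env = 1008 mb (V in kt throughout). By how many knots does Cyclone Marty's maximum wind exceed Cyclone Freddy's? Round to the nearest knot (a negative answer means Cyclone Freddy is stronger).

Cyclone Marty: ΔP = 22; V ≈ 5.8 × 22^0.624 ≈ 39.91 kt.
Cyclone Freddy: ΔP = 57; V ≈ 6.2 × 57^0.662 ≈ 90.11 kt.
Difference ≈ 39.91 − 90.11 = -50.20 → -50 kt.

-50 kt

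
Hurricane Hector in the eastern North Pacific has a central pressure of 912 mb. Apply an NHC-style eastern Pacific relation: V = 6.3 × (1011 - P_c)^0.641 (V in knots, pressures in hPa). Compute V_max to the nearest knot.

ΔP = 1011 − 912 = 99 mb.
99^0.641 ≈ 19.020.
V ≈ 6.3 × 19.020 ≈ 119.8 kt.

120 kt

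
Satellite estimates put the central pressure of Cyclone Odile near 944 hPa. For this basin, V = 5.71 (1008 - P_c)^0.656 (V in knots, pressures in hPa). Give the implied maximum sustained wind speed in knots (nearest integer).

ΔP = 1008 − 944 = 64 hPa.
64^0.656 ≈ 15.306.
V ≈ 5.71 × 15.306 ≈ 87.4 kt.

87 kt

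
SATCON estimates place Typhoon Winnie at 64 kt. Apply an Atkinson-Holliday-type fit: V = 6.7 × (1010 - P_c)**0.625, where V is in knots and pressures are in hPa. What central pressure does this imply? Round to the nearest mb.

ΔP = (V / 6.7)^(1/0.625) = (64/6.7)^1.600.
64/6.7 = 9.552; 9.552^1.600 ≈ 37.00 mb.
P_c = 1010 − 37.00 = 973.00 ≈ 973 mb.

973 mb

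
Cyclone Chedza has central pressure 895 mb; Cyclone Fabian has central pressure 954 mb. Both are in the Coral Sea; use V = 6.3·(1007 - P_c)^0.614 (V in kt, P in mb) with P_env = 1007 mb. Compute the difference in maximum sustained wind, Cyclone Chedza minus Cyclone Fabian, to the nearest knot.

42 kt

Cyclone Chedza: ΔP = 112; V ≈ 6.3 × 112^0.614 ≈ 114.17 kt.
Cyclone Fabian: ΔP = 53; V ≈ 6.3 × 53^0.614 ≈ 72.12 kt.
Difference ≈ 114.17 − 72.12 = 42.05 → 42 kt.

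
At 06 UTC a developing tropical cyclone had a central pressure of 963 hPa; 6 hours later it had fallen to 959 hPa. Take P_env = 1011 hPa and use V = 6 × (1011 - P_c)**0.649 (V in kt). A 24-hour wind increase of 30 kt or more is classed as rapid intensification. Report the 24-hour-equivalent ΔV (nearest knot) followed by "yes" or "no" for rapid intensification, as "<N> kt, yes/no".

V₁: ΔP = 48, V ≈ 6 × 48^0.649 ≈ 74.01 kt.
V₂: ΔP = 52, V ≈ 6 × 52^0.649 ≈ 77.95 kt.
ΔV over 6 h = 3.94 kt → 24 h equivalent = 3.94 × 24/6 ≈ 15.76 kt.
16 kt < 30 kt ⇒ not rapid intensification.

16 kt, no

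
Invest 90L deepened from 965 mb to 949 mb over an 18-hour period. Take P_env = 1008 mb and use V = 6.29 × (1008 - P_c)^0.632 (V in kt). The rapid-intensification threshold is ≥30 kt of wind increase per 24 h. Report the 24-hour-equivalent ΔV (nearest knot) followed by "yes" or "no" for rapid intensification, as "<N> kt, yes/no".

V₁: ΔP = 43, V ≈ 6.29 × 43^0.632 ≈ 67.76 kt.
V₂: ΔP = 59, V ≈ 6.29 × 59^0.632 ≈ 82.76 kt.
ΔV over 18 h = 15.00 kt → 24 h equivalent = 15.00 × 24/18 ≈ 20.00 kt.
20 kt < 30 kt ⇒ not rapid intensification.

20 kt, no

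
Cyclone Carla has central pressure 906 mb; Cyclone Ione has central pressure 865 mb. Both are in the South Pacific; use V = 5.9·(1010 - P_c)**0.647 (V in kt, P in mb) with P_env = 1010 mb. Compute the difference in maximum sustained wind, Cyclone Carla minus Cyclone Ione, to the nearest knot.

-29 kt

Cyclone Carla: ΔP = 104; V ≈ 5.9 × 104^0.647 ≈ 119.09 kt.
Cyclone Ione: ΔP = 145; V ≈ 5.9 × 145^0.647 ≈ 147.66 kt.
Difference ≈ 119.09 − 147.66 = -28.57 → -29 kt.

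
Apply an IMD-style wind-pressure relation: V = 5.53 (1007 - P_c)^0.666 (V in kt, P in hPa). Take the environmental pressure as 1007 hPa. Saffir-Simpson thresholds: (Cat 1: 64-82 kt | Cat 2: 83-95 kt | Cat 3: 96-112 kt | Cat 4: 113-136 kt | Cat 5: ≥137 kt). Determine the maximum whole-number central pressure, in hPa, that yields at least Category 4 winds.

914 hPa

Category 4 begins at V = 113 kt.
Required ΔP = (113/5.53)^(1/0.666) = 20.434^1.502 ≈ 92.79 hPa.
P_c ≤ 1007 − 92.79 = 914.21, so the highest integer P_c is 914 hPa.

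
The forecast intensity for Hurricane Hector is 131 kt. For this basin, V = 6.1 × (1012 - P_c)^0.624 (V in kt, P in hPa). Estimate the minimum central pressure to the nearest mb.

876 mb

ΔP = (V / 6.1)^(1/0.624) = (131/6.1)^1.603.
131/6.1 = 21.475; 21.475^1.603 ≈ 136.31 mb.
P_c = 1012 − 136.31 = 875.69 ≈ 876 mb.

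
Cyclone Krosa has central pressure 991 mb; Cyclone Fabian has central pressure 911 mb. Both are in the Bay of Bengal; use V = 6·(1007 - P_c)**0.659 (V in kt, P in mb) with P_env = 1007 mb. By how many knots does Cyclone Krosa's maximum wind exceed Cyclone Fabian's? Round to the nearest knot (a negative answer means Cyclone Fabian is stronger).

-84 kt

Cyclone Krosa: ΔP = 16; V ≈ 6 × 16^0.659 ≈ 37.30 kt.
Cyclone Fabian: ΔP = 96; V ≈ 6 × 96^0.659 ≈ 121.47 kt.
Difference ≈ 37.30 − 121.47 = -84.17 → -84 kt.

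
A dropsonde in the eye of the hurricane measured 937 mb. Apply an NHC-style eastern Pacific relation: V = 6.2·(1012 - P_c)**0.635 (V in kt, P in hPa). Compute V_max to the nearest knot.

ΔP = 1012 − 937 = 75 mb.
75^0.635 ≈ 15.512.
V ≈ 6.2 × 15.512 ≈ 96.2 kt.

96 kt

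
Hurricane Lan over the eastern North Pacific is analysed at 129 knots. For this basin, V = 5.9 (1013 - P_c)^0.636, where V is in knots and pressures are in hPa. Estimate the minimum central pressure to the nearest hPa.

ΔP = (V / 5.9)^(1/0.636) = (129/5.9)^1.572.
129/5.9 = 21.864; 21.864^1.572 ≈ 127.79 hPa.
P_c = 1013 − 127.79 = 885.21 ≈ 885 hPa.

885 hPa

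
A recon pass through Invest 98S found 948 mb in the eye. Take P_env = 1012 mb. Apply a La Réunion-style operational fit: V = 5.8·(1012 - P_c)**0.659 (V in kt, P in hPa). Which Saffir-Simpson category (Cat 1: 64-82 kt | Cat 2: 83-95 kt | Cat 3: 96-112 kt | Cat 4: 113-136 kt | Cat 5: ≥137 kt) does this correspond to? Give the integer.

2

ΔP = 1012 − 948 = 64 mb.
V ≈ 5.8 × 64^0.659 = 5.8 × 15.50 ≈ 90 kt.
90 kt falls in the Category 2 band.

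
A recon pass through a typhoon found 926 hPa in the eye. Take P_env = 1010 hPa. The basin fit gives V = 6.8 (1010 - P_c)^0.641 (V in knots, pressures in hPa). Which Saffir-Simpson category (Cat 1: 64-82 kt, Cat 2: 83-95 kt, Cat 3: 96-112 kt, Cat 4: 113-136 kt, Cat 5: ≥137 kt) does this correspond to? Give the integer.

4

ΔP = 1010 − 926 = 84 hPa.
V ≈ 6.8 × 84^0.641 = 6.8 × 17.12 ≈ 116 kt.
116 kt falls in the Category 4 band.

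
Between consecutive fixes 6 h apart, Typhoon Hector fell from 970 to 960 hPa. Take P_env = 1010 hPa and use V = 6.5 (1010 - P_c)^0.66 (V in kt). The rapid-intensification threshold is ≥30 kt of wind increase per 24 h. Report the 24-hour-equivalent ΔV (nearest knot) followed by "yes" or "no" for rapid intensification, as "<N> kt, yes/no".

47 kt, yes

V₁: ΔP = 40, V ≈ 6.5 × 40^0.66 ≈ 74.18 kt.
V₂: ΔP = 50, V ≈ 6.5 × 50^0.66 ≈ 85.95 kt.
ΔV over 6 h = 11.77 kt → 24 h equivalent = 11.77 × 24/6 ≈ 47.08 kt.
47 kt ≥ 30 kt ⇒ rapid intensification.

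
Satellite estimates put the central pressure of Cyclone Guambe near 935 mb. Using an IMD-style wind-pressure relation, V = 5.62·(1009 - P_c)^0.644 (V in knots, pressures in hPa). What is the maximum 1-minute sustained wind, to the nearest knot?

90 kt

ΔP = 1009 − 935 = 74 mb.
74^0.644 ≈ 15.988.
V ≈ 5.62 × 15.988 ≈ 89.9 kt.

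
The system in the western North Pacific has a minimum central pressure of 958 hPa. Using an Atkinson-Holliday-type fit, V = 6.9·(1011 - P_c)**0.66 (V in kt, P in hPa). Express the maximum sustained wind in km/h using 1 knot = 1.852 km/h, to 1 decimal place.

ΔP = 1011 − 958 = 53 hPa.
V ≈ 6.9 × 53^0.66 = 6.9 × 13.741 ≈ 94.814 kt.
94.814 × 1.852 ≈ 175.60 km/h → 175.6 km/h.

175.6 km/h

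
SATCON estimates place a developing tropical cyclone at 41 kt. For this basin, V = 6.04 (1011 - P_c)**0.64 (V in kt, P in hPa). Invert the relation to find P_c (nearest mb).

991 mb

ΔP = (V / 6.04)^(1/0.64) = (41/6.04)^1.562.
41/6.04 = 6.788; 6.788^1.562 ≈ 19.93 mb.
P_c = 1011 − 19.93 = 991.07 ≈ 991 mb.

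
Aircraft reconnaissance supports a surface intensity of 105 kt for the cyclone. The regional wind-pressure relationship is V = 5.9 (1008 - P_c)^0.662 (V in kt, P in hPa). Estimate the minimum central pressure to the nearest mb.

ΔP = (V / 5.9)^(1/0.662) = (105/5.9)^1.511.
105/5.9 = 17.797; 17.797^1.511 ≈ 77.40 mb.
P_c = 1008 − 77.40 = 930.60 ≈ 931 mb.

931 mb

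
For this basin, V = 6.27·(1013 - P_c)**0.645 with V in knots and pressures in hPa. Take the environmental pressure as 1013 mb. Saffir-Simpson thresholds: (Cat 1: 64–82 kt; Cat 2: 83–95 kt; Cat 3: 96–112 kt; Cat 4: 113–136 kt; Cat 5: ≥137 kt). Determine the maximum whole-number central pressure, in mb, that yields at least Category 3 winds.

Category 3 begins at V = 96 kt.
Required ΔP = (96/6.27)^(1/0.645) = 15.311^1.550 ≈ 68.74 mb.
P_c ≤ 1013 − 68.74 = 944.26, so the highest integer P_c is 944 mb.

944 mb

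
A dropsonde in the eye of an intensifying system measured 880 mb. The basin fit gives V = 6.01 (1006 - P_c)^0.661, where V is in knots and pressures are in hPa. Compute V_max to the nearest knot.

147 kt

ΔP = 1006 − 880 = 126 mb.
126^0.661 ≈ 24.454.
V ≈ 6.01 × 24.454 ≈ 147.0 kt.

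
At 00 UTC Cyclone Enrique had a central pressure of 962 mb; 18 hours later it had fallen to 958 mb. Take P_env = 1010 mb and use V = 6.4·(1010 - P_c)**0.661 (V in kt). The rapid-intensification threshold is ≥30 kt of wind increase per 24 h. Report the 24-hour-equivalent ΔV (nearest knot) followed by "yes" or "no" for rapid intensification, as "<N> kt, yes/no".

V₁: ΔP = 48, V ≈ 6.4 × 48^0.661 ≈ 82.70 kt.
V₂: ΔP = 52, V ≈ 6.4 × 52^0.661 ≈ 87.19 kt.
ΔV over 18 h = 4.49 kt → 24 h equivalent = 4.49 × 24/18 ≈ 5.99 kt.
6 kt < 30 kt ⇒ not rapid intensification.

6 kt, no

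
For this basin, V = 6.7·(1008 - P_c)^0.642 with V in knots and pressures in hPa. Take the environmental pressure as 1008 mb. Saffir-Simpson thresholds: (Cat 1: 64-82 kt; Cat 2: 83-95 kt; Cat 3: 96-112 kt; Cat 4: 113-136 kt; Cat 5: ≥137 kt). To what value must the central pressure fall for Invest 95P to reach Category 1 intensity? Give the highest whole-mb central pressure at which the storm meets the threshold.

Category 1 begins at V = 64 kt.
Required ΔP = (64/6.7)^(1/0.642) = 9.552^1.558 ≈ 33.62 mb.
P_c ≤ 1008 − 33.62 = 974.38, so the highest integer P_c is 974 mb.

974 mb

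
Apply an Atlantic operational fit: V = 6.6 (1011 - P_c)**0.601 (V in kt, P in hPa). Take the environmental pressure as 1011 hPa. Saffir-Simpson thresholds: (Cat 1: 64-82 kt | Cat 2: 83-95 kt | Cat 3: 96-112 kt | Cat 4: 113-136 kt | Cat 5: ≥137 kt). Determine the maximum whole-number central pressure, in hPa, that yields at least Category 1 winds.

Category 1 begins at V = 64 kt.
Required ΔP = (64/6.6)^(1/0.601) = 9.697^1.664 ≈ 43.82 hPa.
P_c ≤ 1011 − 43.82 = 967.18, so the highest integer P_c is 967 hPa.

967 hPa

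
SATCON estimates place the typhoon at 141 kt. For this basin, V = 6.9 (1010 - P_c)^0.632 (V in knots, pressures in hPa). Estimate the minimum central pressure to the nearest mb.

892 mb

ΔP = (V / 6.9)^(1/0.632) = (141/6.9)^1.582.
141/6.9 = 20.435; 20.435^1.582 ≈ 118.41 mb.
P_c = 1010 − 118.41 = 891.59 ≈ 892 mb.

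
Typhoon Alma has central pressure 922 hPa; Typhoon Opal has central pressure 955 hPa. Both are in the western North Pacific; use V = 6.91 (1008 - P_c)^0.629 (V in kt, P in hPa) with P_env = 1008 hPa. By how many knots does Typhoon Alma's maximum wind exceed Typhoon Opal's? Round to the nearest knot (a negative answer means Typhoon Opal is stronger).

30 kt

Typhoon Alma: ΔP = 86; V ≈ 6.91 × 86^0.629 ≈ 113.84 kt.
Typhoon Opal: ΔP = 53; V ≈ 6.91 × 53^0.629 ≈ 83.96 kt.
Difference ≈ 113.84 − 83.96 = 29.88 → 30 kt.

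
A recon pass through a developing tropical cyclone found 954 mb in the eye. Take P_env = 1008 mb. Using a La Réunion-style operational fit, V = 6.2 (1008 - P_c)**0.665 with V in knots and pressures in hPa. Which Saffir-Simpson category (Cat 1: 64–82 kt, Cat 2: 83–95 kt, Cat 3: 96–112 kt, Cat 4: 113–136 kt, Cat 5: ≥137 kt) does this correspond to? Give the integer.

2

ΔP = 1008 − 954 = 54 mb.
V ≈ 6.2 × 54^0.665 = 6.2 × 14.19 ≈ 88 kt.
88 kt falls in the Category 2 band.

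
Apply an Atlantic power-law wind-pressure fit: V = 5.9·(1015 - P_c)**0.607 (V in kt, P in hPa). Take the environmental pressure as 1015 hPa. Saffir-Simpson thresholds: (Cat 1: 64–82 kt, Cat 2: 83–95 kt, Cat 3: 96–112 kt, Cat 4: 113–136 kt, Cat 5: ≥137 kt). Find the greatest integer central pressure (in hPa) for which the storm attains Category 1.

Category 1 begins at V = 64 kt.
Required ΔP = (64/5.9)^(1/0.607) = 10.847^1.647 ≈ 50.77 hPa.
P_c ≤ 1015 − 50.77 = 964.23, so the highest integer P_c is 964 hPa.

964 hPa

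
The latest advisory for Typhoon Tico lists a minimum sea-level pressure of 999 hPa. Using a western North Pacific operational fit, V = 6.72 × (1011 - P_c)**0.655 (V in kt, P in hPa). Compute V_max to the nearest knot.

34 kt

ΔP = 1011 − 999 = 12 hPa.
12^0.655 ≈ 5.092.
V ≈ 6.72 × 5.092 ≈ 34.2 kt.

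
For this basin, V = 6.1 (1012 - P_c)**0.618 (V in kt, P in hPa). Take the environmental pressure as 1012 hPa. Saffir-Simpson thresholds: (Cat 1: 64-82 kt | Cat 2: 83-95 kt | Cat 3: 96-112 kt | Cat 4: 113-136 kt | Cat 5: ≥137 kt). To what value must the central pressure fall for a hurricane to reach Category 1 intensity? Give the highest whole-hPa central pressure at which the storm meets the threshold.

967 hPa

Category 1 begins at V = 64 kt.
Required ΔP = (64/6.1)^(1/0.618) = 10.492^1.618 ≈ 44.86 hPa.
P_c ≤ 1012 − 44.86 = 967.14, so the highest integer P_c is 967 hPa.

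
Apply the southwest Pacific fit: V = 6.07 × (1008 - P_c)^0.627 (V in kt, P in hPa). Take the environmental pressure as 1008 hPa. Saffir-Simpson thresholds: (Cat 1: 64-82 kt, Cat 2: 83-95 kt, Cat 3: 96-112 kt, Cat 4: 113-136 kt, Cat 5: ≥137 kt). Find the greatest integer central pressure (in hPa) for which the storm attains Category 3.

Category 3 begins at V = 96 kt.
Required ΔP = (96/6.07)^(1/0.627) = 15.815^1.595 ≈ 81.74 hPa.
P_c ≤ 1008 − 81.74 = 926.26, so the highest integer P_c is 926 hPa.

926 hPa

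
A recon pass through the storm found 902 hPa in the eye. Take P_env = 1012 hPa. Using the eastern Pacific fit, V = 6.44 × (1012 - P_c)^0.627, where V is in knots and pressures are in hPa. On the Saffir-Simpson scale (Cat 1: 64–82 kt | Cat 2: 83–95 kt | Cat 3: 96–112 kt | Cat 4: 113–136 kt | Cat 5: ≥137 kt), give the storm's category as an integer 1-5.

ΔP = 1012 − 902 = 110 hPa.
V ≈ 6.44 × 110^0.627 = 6.44 × 19.05 ≈ 123 kt.
123 kt falls in the Category 4 band.

4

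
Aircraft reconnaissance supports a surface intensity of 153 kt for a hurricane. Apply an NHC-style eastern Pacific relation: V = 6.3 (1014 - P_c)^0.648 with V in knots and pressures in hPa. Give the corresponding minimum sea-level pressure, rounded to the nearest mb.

ΔP = (V / 6.3)^(1/0.648) = (153/6.3)^1.543.
153/6.3 = 24.286; 24.286^1.543 ≈ 137.37 mb.
P_c = 1014 − 137.37 = 876.63 ≈ 877 mb.

877 mb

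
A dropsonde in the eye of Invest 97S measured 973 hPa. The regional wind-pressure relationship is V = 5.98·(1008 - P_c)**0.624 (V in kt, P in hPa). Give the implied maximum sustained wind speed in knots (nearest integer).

55 kt

ΔP = 1008 − 973 = 35 hPa.
35^0.624 ≈ 9.194.
V ≈ 5.98 × 9.194 ≈ 55.0 kt.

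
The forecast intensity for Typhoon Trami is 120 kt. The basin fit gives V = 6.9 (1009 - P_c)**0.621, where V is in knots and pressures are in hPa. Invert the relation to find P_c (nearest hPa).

ΔP = (V / 6.9)^(1/0.621) = (120/6.9)^1.610.
120/6.9 = 17.391; 17.391^1.610 ≈ 99.38 hPa.
P_c = 1009 − 99.38 = 909.62 ≈ 910 hPa.

910 hPa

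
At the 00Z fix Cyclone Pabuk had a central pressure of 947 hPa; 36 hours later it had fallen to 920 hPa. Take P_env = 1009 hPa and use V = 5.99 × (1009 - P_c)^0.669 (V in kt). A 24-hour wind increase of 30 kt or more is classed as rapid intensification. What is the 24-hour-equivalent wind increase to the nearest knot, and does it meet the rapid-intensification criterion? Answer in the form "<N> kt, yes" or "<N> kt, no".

17 kt, no

V₁: ΔP = 62, V ≈ 5.99 × 62^0.669 ≈ 94.74 kt.
V₂: ΔP = 89, V ≈ 5.99 × 89^0.669 ≈ 120.66 kt.
ΔV over 36 h = 25.92 kt → 24 h equivalent = 25.92 × 24/36 ≈ 17.28 kt.
17 kt < 30 kt ⇒ not rapid intensification.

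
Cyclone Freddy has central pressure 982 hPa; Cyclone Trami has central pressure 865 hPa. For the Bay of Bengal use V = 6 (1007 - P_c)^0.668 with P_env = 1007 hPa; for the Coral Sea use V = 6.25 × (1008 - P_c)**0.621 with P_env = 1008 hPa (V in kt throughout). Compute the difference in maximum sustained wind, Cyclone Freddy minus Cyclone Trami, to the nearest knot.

Cyclone Freddy: ΔP = 25; V ≈ 6 × 25^0.668 ≈ 51.52 kt.
Cyclone Trami: ΔP = 143; V ≈ 6.25 × 143^0.621 ≈ 136.25 kt.
Difference ≈ 51.52 − 136.25 = -84.73 → -85 kt.

-85 kt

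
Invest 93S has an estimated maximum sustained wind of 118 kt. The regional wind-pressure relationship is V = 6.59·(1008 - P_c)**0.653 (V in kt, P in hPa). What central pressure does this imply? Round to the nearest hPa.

925 hPa

ΔP = (V / 6.59)^(1/0.653) = (118/6.59)^1.531.
118/6.59 = 17.906; 17.906^1.531 ≈ 82.95 hPa.
P_c = 1008 − 82.95 = 925.05 ≈ 925 hPa.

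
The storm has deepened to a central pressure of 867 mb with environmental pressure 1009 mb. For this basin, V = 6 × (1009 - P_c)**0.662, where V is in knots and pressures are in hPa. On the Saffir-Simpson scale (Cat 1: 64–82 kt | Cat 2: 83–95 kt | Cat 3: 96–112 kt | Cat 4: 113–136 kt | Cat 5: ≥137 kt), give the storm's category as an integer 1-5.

ΔP = 1009 − 867 = 142 mb.
V ≈ 6 × 142^0.662 = 6 × 26.60 ≈ 160 kt.
160 kt falls in the Category 5 band.

5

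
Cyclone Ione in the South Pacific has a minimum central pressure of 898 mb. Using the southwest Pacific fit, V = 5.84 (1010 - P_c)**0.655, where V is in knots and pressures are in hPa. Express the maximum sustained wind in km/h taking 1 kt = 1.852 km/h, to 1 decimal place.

237.8 km/h

ΔP = 1010 − 898 = 112 mb.
V ≈ 5.84 × 112^0.655 = 5.84 × 21.991 ≈ 128.425 kt.
128.425 × 1.852 ≈ 237.84 km/h → 237.8 km/h.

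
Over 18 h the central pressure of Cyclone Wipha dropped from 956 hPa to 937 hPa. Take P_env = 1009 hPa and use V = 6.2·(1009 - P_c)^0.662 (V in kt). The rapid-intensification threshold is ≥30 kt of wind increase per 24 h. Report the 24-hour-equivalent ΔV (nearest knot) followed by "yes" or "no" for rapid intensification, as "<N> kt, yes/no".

V₁: ΔP = 53, V ≈ 6.2 × 53^0.662 ≈ 85.87 kt.
V₂: ΔP = 72, V ≈ 6.2 × 72^0.662 ≈ 105.18 kt.
ΔV over 18 h = 19.31 kt → 24 h equivalent = 19.31 × 24/18 ≈ 25.75 kt.
26 kt < 30 kt ⇒ not rapid intensification.

26 kt, no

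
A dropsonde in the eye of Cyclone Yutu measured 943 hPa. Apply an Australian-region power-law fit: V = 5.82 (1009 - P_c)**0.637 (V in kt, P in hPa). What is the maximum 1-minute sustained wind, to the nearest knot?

ΔP = 1009 − 943 = 66 hPa.
66^0.637 ≈ 14.423.
V ≈ 5.82 × 14.423 ≈ 83.9 kt.

84 kt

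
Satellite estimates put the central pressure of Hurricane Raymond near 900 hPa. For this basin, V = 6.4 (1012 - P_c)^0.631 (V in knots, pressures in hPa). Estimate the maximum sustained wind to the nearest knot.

126 kt

ΔP = 1012 − 900 = 112 hPa.
112^0.631 ≈ 19.636.
V ≈ 6.4 × 19.636 ≈ 125.7 kt.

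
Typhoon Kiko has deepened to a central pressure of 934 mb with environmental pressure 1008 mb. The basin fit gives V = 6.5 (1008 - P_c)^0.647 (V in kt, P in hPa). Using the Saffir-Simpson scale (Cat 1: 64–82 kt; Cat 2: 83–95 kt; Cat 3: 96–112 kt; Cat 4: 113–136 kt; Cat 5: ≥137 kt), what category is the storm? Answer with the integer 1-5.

ΔP = 1008 − 934 = 74 mb.
V ≈ 6.5 × 74^0.647 = 6.5 × 16.20 ≈ 105 kt.
105 kt falls in the Category 3 band.

3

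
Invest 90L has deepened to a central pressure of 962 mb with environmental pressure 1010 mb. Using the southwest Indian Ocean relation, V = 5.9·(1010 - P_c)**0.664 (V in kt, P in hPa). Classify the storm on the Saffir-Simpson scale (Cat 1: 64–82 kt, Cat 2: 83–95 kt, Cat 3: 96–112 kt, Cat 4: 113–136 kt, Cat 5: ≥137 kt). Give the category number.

1

ΔP = 1010 − 962 = 48 mb.
V ≈ 5.9 × 48^0.664 = 5.9 × 13.07 ≈ 77 kt.
77 kt falls in the Category 1 band.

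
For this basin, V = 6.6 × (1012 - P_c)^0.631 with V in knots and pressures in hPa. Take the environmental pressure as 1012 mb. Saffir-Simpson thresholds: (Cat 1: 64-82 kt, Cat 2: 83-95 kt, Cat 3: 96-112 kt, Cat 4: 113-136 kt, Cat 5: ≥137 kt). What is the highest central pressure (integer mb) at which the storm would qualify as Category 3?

Category 3 begins at V = 96 kt.
Required ΔP = (96/6.6)^(1/0.631) = 14.545^1.585 ≈ 69.61 mb.
P_c ≤ 1012 − 69.61 = 942.39, so the highest integer P_c is 942 mb.

942 mb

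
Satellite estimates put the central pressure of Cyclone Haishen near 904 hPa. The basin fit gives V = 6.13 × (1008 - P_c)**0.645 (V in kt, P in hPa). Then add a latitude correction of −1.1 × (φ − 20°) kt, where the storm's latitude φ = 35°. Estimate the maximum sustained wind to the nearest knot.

ΔP = 1008 − 904 = 104 hPa.
104^0.645 ≈ 19.998.
V ≈ 6.13 × 19.998 ≈ 122.6 kt.
Latitude correction: −1.1 × (35 − 20) = -16.5 kt.
Corrected V ≈ 106.1 kt → 106 kt.

106 kt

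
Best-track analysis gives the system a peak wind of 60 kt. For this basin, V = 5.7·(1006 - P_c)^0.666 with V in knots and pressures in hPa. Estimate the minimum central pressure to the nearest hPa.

ΔP = (V / 5.7)^(1/0.666) = (60/5.7)^1.502.
60/5.7 = 10.526; 10.526^1.502 ≈ 34.27 hPa.
P_c = 1006 − 34.27 = 971.73 ≈ 972 hPa.

972 hPa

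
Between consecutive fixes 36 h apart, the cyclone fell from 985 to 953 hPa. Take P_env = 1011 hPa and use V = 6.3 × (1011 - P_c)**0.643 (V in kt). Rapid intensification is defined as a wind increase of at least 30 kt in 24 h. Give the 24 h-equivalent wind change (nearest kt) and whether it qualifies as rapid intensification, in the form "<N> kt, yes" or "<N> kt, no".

V₁: ΔP = 26, V ≈ 6.3 × 26^0.643 ≈ 51.19 kt.
V₂: ΔP = 58, V ≈ 6.3 × 58^0.643 ≈ 85.75 kt.
ΔV over 36 h = 34.56 kt → 24 h equivalent = 34.56 × 24/36 ≈ 23.04 kt.
23 kt < 30 kt ⇒ not rapid intensification.

23 kt, no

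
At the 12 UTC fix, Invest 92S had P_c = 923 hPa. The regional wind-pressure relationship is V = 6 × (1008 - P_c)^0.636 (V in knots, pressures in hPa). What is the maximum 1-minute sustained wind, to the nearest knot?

ΔP = 1008 − 923 = 85 hPa.
85^0.636 ≈ 16.870.
V ≈ 6 × 16.870 ≈ 101.2 kt.

101 kt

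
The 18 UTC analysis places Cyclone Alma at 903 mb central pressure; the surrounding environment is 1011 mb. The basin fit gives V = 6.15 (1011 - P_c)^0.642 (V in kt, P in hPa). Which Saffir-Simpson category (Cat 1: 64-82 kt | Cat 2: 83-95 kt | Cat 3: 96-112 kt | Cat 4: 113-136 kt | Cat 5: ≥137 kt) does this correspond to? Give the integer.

4

ΔP = 1011 − 903 = 108 mb.
V ≈ 6.15 × 108^0.642 = 6.15 × 20.20 ≈ 124 kt.
124 kt falls in the Category 4 band.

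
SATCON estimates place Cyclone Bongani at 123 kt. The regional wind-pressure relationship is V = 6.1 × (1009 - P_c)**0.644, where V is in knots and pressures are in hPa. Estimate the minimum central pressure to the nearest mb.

903 mb

ΔP = (V / 6.1)^(1/0.644) = (123/6.1)^1.553.
123/6.1 = 20.164; 20.164^1.553 ≈ 106.11 mb.
P_c = 1009 − 106.11 = 902.89 ≈ 903 mb.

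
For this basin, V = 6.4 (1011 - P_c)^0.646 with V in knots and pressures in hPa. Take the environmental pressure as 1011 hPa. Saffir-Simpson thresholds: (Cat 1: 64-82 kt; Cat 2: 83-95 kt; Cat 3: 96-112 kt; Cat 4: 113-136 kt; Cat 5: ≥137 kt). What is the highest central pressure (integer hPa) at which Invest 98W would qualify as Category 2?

Category 2 begins at V = 83 kt.
Required ΔP = (83/6.4)^(1/0.646) = 12.969^1.548 ≈ 52.81 hPa.
P_c ≤ 1011 − 52.81 = 958.19, so the highest integer P_c is 958 hPa.

958 hPa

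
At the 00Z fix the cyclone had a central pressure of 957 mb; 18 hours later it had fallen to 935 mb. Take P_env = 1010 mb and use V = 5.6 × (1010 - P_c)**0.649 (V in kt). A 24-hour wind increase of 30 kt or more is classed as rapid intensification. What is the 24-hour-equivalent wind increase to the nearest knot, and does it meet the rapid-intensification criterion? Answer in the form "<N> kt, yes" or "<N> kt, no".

25 kt, no

V₁: ΔP = 53, V ≈ 5.6 × 53^0.649 ≈ 73.66 kt.
V₂: ΔP = 75, V ≈ 5.6 × 75^0.649 ≈ 92.28 kt.
ΔV over 18 h = 18.62 kt → 24 h equivalent = 18.62 × 24/18 ≈ 24.83 kt.
25 kt < 30 kt ⇒ not rapid intensification.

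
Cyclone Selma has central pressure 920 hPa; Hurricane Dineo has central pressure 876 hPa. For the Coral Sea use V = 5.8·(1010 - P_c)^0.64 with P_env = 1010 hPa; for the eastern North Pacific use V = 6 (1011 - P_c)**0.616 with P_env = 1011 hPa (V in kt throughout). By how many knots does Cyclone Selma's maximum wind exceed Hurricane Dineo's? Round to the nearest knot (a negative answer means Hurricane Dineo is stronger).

Cyclone Selma: ΔP = 90; V ≈ 5.8 × 90^0.64 ≈ 103.31 kt.
Hurricane Dineo: ΔP = 135; V ≈ 6 × 135^0.616 ≈ 123.15 kt.
Difference ≈ 103.31 − 123.15 = -19.84 → -20 kt.

-20 kt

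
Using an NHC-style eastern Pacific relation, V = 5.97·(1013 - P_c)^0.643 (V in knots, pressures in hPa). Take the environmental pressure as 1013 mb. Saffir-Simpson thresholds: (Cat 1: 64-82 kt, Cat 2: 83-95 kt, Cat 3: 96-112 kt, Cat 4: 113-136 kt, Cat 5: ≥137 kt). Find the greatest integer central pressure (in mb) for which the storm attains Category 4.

916 mb

Category 4 begins at V = 113 kt.
Required ΔP = (113/5.97)^(1/0.643) = 18.928^1.555 ≈ 96.86 mb.
P_c ≤ 1013 − 96.86 = 916.14, so the highest integer P_c is 916 mb.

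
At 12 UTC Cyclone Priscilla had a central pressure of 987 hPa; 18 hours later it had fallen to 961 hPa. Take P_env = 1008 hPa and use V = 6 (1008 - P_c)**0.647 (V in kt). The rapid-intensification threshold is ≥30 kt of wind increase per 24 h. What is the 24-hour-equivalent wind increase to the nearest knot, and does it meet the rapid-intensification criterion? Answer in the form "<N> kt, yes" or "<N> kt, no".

V₁: ΔP = 21, V ≈ 6 × 21^0.647 ≈ 43.02 kt.
V₂: ΔP = 47, V ≈ 6 × 47^0.647 ≈ 72.44 kt.
ΔV over 18 h = 29.42 kt → 24 h equivalent = 29.42 × 24/18 ≈ 39.23 kt.
39 kt ≥ 30 kt ⇒ rapid intensification.

39 kt, yes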